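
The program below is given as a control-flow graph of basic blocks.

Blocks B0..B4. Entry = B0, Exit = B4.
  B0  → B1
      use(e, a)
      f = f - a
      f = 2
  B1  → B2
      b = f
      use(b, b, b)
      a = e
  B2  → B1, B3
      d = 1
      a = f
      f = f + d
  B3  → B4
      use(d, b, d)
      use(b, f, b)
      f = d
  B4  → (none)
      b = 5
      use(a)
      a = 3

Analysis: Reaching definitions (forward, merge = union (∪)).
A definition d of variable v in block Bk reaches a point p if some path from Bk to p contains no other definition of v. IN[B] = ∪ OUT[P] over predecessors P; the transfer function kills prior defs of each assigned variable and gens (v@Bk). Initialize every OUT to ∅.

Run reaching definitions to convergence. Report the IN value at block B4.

Converged values:
  B0: | IN={} | OUT={f@B0}
  B1: | IN={a@B2, b@B1, d@B2, f@B0, f@B2} | OUT={a@B1, b@B1, d@B2, f@B0, f@B2}
  B2: | IN={a@B1, b@B1, d@B2, f@B0, f@B2} | OUT={a@B2, b@B1, d@B2, f@B2}
  B3: | IN={a@B2, b@B1, d@B2, f@B2} | OUT={a@B2, b@B1, d@B2, f@B3}
  B4: | IN={a@B2, b@B1, d@B2, f@B3} | OUT={a@B4, b@B4, d@B2, f@B3}

Merge at B4: IN[B4] = OUT[B3] = {a@B2, b@B1, d@B2, f@B3}

Answer: {a@B2, b@B1, d@B2, f@B3}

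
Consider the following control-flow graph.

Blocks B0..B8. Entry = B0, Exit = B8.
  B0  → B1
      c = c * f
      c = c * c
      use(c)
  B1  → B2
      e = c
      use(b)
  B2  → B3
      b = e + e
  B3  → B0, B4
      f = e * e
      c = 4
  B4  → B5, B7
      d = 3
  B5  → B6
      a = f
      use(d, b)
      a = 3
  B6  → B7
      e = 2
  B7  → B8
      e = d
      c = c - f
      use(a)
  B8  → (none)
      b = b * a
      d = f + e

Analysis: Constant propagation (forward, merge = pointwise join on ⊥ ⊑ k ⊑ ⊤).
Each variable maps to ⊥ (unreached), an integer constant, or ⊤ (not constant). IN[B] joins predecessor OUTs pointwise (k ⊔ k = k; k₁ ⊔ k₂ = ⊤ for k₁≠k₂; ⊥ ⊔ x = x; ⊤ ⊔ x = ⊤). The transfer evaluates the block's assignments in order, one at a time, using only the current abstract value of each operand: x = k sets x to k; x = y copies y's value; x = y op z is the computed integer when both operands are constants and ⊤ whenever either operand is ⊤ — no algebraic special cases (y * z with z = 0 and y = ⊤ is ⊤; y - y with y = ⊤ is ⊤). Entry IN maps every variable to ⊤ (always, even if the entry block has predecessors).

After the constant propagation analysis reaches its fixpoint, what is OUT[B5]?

Answer: {a: 3, b: ⊤, c: 4, d: 3, e: ⊤, f: ⊤}

Derivation:
Per-block solution:
  B0: | IN=(all ⊤) | OUT=(all ⊤)
  B1: | IN=(all ⊤) | OUT=(all ⊤)
  B2: | IN=(all ⊤) | OUT=(all ⊤)
  B3: | IN=(all ⊤) | OUT={c:4; rest ⊤}
  B4: | IN={c:4; rest ⊤} | OUT={c:4, d:3; rest ⊤}
  B5: | IN={c:4, d:3; rest ⊤} | OUT={a:3, c:4, d:3; rest ⊤}
  B6: | IN={a:3, c:4, d:3; rest ⊤} | OUT={a:3, c:4, d:3, e:2; rest ⊤}
  B7: | IN={c:4, d:3; rest ⊤} | OUT={d:3, e:3; rest ⊤}
  B8: | IN={d:3, e:3; rest ⊤} | OUT={e:3; rest ⊤}

Merge at B5: IN[B5] = OUT[B4] = {a: ⊤, b: ⊤, c: 4, d: 3, e: ⊤, f: ⊤}
Applying B5's transfer function to that IN value gives OUT[B5] (row B5 above).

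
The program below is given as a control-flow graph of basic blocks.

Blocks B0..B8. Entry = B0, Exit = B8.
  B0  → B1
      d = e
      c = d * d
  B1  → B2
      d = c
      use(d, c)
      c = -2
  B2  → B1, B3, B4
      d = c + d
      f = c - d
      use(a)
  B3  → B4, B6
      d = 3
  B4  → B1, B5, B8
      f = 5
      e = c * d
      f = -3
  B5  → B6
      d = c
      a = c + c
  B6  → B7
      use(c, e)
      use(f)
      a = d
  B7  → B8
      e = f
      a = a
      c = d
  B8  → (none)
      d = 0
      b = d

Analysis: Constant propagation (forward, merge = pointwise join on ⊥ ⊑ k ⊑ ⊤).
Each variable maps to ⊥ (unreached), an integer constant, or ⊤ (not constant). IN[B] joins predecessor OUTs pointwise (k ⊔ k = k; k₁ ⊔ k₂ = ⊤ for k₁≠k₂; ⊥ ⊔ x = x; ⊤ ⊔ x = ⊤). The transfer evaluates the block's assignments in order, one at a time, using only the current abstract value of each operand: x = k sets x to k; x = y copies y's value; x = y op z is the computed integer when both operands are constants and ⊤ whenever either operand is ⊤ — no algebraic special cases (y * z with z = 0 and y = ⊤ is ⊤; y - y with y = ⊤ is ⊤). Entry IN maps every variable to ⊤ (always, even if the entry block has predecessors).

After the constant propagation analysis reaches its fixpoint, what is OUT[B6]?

Per-block solution:
  B0:   IN=(all ⊤)   OUT=(all ⊤)
  B1:   IN=(all ⊤)   OUT={c:-2; rest ⊤}
  B2:   IN={c:-2; rest ⊤}   OUT={c:-2; rest ⊤}
  B3:   IN={c:-2; rest ⊤}   OUT={c:-2, d:3; rest ⊤}
  B4:   IN={c:-2; rest ⊤}   OUT={c:-2, f:-3; rest ⊤}
  B5:   IN={c:-2, f:-3; rest ⊤}   OUT={a:-4, c:-2, d:-2, f:-3; rest ⊤}
  B6:   IN={c:-2; rest ⊤}   OUT={c:-2; rest ⊤}
  B7:   IN={c:-2; rest ⊤}   OUT=(all ⊤)
  B8:   IN=(all ⊤)   OUT={b:0, d:0; rest ⊤}

Merge at B6: IN[B6] = OUT[B3] ⊔ OUT[B5] = {a: ⊤, b: ⊤, c: -2, d: ⊤, e: ⊤, f: ⊤}
Applying B6's transfer function to that IN value gives OUT[B6] (row B6 above).

Answer: {a: ⊤, b: ⊤, c: -2, d: ⊤, e: ⊤, f: ⊤}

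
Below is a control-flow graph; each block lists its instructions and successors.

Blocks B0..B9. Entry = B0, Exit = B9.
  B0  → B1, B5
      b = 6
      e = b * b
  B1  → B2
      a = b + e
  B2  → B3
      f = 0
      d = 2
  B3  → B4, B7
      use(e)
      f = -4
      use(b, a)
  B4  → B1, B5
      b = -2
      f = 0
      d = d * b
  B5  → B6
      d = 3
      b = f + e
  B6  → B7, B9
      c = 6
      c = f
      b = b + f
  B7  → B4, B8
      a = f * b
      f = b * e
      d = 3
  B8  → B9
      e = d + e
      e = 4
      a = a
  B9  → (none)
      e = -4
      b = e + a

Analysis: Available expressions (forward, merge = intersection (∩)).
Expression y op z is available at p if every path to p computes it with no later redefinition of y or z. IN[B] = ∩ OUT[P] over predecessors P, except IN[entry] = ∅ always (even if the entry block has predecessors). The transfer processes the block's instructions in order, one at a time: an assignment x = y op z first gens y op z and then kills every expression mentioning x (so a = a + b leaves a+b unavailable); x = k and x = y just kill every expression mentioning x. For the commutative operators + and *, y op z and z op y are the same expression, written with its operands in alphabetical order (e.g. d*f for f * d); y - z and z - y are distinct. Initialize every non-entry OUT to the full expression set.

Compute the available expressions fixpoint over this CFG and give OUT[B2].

Converged values:
  B0: | IN={} | OUT={b*b}
  B1: | IN={} | OUT={b+e}
  B2: | IN={b+e} | OUT={b+e}
  B3: | IN={b+e} | OUT={b+e}
  B4: | IN={} | OUT={}
  B5: | IN={} | OUT={e+f}
  B6: | IN={e+f} | OUT={e+f}
  B7: | IN={} | OUT={b*e}
  B8: | IN={b*e} | OUT={}
  B9: | IN={} | OUT={a+e}

Merge at B2: IN[B2] = OUT[B1] = {b+e}
Applying B2's transfer function to that IN value gives OUT[B2] (row B2 above).

Answer: {b+e}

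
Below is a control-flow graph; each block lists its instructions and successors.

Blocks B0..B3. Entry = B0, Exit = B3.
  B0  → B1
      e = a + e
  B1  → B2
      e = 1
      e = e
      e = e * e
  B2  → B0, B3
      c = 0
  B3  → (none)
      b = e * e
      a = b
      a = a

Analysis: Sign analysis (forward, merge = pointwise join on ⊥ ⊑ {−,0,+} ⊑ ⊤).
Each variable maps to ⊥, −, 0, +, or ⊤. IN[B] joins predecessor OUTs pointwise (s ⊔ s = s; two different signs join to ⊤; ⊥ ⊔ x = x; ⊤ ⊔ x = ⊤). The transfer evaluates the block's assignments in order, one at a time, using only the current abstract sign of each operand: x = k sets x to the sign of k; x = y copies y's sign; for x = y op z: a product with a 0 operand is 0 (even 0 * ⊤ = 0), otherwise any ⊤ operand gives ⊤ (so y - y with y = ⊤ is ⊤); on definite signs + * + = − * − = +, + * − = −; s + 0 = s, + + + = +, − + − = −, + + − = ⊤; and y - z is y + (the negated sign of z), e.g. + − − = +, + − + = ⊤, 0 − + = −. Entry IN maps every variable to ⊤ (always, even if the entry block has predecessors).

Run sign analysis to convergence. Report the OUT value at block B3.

Fixpoint table:
  B0:   IN=(all ⊤)   OUT=(all ⊤)
  B1:   IN=(all ⊤)   OUT={e:+; rest ⊤}
  B2:   IN={e:+; rest ⊤}   OUT={c:0, e:+; rest ⊤}
  B3:   IN={c:0, e:+; rest ⊤}   OUT={a:+, b:+, c:0, e:+; rest ⊤}

Merge at B3: IN[B3] = OUT[B2] = {a: ⊤, b: ⊤, c: 0, d: ⊤, e: +, f: ⊤}
Applying B3's transfer function to that IN value gives OUT[B3] (row B3 above).

Answer: {a: +, b: +, c: 0, d: ⊤, e: +, f: ⊤}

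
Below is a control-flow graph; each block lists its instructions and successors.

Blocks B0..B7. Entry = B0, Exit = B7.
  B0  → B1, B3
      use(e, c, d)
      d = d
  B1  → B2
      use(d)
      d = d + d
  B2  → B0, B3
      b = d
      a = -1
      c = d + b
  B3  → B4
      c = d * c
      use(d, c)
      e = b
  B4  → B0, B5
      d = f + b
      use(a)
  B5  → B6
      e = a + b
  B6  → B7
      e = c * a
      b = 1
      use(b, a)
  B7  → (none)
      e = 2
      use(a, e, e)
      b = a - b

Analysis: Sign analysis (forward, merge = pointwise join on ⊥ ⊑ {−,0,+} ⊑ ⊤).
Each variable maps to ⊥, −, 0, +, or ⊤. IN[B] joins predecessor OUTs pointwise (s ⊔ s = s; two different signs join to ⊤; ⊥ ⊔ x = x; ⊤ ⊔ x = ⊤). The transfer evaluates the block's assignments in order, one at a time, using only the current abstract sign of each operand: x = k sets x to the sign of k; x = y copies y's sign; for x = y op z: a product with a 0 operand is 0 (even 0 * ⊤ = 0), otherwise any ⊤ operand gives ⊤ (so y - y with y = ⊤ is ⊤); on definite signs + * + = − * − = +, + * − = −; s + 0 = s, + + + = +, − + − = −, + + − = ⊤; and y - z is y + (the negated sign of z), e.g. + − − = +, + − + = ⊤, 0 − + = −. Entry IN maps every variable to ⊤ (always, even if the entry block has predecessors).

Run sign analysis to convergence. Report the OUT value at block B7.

Converged values:
  B0:  IN=(all ⊤)  OUT=(all ⊤)
  B1:  IN=(all ⊤)  OUT=(all ⊤)
  B2:  IN=(all ⊤)  OUT={a:-; rest ⊤}
  B3:  IN=(all ⊤)  OUT=(all ⊤)
  B4:  IN=(all ⊤)  OUT=(all ⊤)
  B5:  IN=(all ⊤)  OUT=(all ⊤)
  B6:  IN=(all ⊤)  OUT={b:+; rest ⊤}
  B7:  IN={b:+; rest ⊤}  OUT={e:+; rest ⊤}

Merge at B7: IN[B7] = OUT[B6] = {a: ⊤, b: +, c: ⊤, d: ⊤, e: ⊤, f: ⊤}
Applying B7's transfer function to that IN value gives OUT[B7] (row B7 above).

Answer: {a: ⊤, b: ⊤, c: ⊤, d: ⊤, e: +, f: ⊤}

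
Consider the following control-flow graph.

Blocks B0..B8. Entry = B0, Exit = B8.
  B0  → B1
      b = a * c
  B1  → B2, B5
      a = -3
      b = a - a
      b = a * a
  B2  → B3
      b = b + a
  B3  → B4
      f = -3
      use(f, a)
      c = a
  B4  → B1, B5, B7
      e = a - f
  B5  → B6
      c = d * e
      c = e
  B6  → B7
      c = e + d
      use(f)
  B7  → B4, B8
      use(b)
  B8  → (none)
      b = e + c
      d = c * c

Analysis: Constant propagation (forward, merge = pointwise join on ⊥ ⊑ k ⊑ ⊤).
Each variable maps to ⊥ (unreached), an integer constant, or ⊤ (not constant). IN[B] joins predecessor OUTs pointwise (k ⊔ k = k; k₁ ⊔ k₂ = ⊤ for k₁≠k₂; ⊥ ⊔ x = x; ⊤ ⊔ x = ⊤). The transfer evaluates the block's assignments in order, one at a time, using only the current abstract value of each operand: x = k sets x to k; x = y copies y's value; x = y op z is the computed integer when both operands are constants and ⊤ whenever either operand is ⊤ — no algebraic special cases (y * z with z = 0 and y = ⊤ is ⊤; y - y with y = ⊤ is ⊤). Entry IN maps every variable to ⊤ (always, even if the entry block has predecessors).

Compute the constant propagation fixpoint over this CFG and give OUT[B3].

Converged values:
  B0: | IN=(all ⊤) | OUT=(all ⊤)
  B1: | IN=(all ⊤) | OUT={a:-3, b:9; rest ⊤}
  B2: | IN={a:-3, b:9; rest ⊤} | OUT={a:-3, b:6; rest ⊤}
  B3: | IN={a:-3, b:6; rest ⊤} | OUT={a:-3, b:6, c:-3, f:-3; rest ⊤}
  B4: | IN={a:-3; rest ⊤} | OUT={a:-3; rest ⊤}
  B5: | IN={a:-3; rest ⊤} | OUT={a:-3; rest ⊤}
  B6: | IN={a:-3; rest ⊤} | OUT={a:-3; rest ⊤}
  B7: | IN={a:-3; rest ⊤} | OUT={a:-3; rest ⊤}
  B8: | IN={a:-3; rest ⊤} | OUT={a:-3; rest ⊤}

Merge at B3: IN[B3] = OUT[B2] = {a: -3, b: 6, c: ⊤, d: ⊤, e: ⊤, f: ⊤}
Applying B3's transfer function to that IN value gives OUT[B3] (row B3 above).

Answer: {a: -3, b: 6, c: -3, d: ⊤, e: ⊤, f: -3}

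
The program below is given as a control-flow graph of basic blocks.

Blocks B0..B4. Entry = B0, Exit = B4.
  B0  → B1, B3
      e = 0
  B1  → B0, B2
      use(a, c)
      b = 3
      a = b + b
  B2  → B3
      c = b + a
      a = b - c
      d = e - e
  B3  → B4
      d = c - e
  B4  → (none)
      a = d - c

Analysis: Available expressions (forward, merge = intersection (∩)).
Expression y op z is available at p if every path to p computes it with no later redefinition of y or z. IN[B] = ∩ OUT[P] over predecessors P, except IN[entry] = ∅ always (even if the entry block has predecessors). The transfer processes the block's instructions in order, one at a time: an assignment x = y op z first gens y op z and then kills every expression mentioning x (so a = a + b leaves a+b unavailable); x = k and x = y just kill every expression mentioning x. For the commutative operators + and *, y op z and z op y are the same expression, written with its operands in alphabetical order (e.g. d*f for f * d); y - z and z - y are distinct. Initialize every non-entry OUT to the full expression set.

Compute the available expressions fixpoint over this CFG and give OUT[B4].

Answer: {c-e, d-c}

Trace:
Per-block solution:
  B0:  IN={}  OUT={}
  B1:  IN={}  OUT={b+b}
  B2:  IN={b+b}  OUT={b+b, b-c, e-e}
  B3:  IN={}  OUT={c-e}
  B4:  IN={c-e}  OUT={c-e, d-c}

Merge at B4: IN[B4] = OUT[B3] = {c-e}
Applying B4's transfer function to that IN value gives OUT[B4] (row B4 above).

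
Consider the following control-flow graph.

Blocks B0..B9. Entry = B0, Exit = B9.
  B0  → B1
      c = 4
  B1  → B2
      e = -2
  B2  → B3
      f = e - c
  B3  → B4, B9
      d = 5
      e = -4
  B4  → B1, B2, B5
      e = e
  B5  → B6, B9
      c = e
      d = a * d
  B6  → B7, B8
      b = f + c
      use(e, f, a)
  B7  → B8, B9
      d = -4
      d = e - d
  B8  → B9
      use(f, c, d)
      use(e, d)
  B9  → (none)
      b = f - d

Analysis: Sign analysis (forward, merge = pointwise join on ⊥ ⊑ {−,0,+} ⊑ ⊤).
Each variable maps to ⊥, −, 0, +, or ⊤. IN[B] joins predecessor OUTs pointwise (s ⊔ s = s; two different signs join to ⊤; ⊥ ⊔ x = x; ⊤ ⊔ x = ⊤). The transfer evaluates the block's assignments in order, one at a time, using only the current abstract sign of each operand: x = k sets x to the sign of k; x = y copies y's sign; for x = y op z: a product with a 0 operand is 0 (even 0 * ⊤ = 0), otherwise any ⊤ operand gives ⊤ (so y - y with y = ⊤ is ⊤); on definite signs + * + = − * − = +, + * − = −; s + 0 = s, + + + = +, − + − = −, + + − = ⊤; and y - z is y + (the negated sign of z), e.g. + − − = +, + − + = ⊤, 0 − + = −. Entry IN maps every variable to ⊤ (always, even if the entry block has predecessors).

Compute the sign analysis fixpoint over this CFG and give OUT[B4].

Answer: {a: ⊤, b: ⊤, c: +, d: +, e: -, f: -}

Derivation:
Fixpoint table:
  B0: | IN=(all ⊤) | OUT={c:+; rest ⊤}
  B1: | IN={c:+; rest ⊤} | OUT={c:+, e:-; rest ⊤}
  B2: | IN={c:+, e:-; rest ⊤} | OUT={c:+, e:-, f:-; rest ⊤}
  B3: | IN={c:+, e:-, f:-; rest ⊤} | OUT={c:+, d:+, e:-, f:-; rest ⊤}
  B4: | IN={c:+, d:+, e:-, f:-; rest ⊤} | OUT={c:+, d:+, e:-, f:-; rest ⊤}
  B5: | IN={c:+, d:+, e:-, f:-; rest ⊤} | OUT={c:-, e:-, f:-; rest ⊤}
  B6: | IN={c:-, e:-, f:-; rest ⊤} | OUT={b:-, c:-, e:-, f:-; rest ⊤}
  B7: | IN={b:-, c:-, e:-, f:-; rest ⊤} | OUT={b:-, c:-, e:-, f:-; rest ⊤}
  B8: | IN={b:-, c:-, e:-, f:-; rest ⊤} | OUT={b:-, c:-, e:-, f:-; rest ⊤}
  B9: | IN={e:-, f:-; rest ⊤} | OUT={e:-, f:-; rest ⊤}

Merge at B4: IN[B4] = OUT[B3] = {a: ⊤, b: ⊤, c: +, d: +, e: -, f: -}
Applying B4's transfer function to that IN value gives OUT[B4] (row B4 above).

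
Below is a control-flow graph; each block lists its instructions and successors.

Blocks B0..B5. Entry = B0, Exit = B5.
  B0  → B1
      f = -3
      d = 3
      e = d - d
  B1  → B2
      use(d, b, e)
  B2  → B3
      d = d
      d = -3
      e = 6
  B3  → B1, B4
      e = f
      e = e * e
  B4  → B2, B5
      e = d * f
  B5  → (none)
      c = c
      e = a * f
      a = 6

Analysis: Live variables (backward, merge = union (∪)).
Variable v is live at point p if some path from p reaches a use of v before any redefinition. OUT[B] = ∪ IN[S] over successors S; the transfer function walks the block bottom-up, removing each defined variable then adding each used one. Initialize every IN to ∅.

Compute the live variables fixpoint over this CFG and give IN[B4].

Answer: {a, b, c, d, f}

Working:
Per-block solution:
  B0:   IN={a, b, c}   OUT={a, b, c, d, e, f}
  B1:   IN={a, b, c, d, e, f}   OUT={a, b, c, d, f}
  B2:   IN={a, b, c, d, f}   OUT={a, b, c, d, f}
  B3:   IN={a, b, c, d, f}   OUT={a, b, c, d, e, f}
  B4:   IN={a, b, c, d, f}   OUT={a, b, c, d, f}
  B5:   IN={a, c, f}   OUT={}

Merge at B4: OUT[B4] = IN[B2] ⊔ IN[B5] = {a, b, c, d, f}
Applying B4's transfer function to that OUT value gives IN[B4] (row B4 above).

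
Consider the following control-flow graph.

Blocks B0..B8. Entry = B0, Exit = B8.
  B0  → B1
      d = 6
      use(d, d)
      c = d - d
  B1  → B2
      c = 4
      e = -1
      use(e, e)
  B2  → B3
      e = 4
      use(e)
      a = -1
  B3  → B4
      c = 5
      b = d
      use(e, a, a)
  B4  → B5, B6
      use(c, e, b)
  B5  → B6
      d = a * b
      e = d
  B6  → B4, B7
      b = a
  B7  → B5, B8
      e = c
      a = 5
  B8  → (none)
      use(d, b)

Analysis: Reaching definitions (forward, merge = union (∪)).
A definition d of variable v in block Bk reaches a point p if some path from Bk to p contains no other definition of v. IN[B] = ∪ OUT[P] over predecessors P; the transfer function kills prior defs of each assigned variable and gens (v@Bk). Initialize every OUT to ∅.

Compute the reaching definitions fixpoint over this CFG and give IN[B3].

Answer: {a@B2, c@B1, d@B0, e@B2}

Trace:
Per-block solution:
  B0:   IN={}   OUT={c@B0, d@B0}
  B1:   IN={c@B0, d@B0}   OUT={c@B1, d@B0, e@B1}
  B2:   IN={c@B1, d@B0, e@B1}   OUT={a@B2, c@B1, d@B0, e@B2}
  B3:   IN={a@B2, c@B1, d@B0, e@B2}   OUT={a@B2, b@B3, c@B3, d@B0, e@B2}
  B4:   IN={a@B2, a@B7, b@B3, b@B6, c@B3, d@B0, d@B5, e@B2, e@B5}   OUT={a@B2, a@B7, b@B3, b@B6, c@B3, d@B0, d@B5, e@B2, e@B5}
  B5:   IN={a@B2, a@B7, b@B3, b@B6, c@B3, d@B0, d@B5, e@B2, e@B5, e@B7}   OUT={a@B2, a@B7, b@B3, b@B6, c@B3, d@B5, e@B5}
  B6:   IN={a@B2, a@B7, b@B3, b@B6, c@B3, d@B0, d@B5, e@B2, e@B5}   OUT={a@B2, a@B7, b@B6, c@B3, d@B0, d@B5, e@B2, e@B5}
  B7:   IN={a@B2, a@B7, b@B6, c@B3, d@B0, d@B5, e@B2, e@B5}   OUT={a@B7, b@B6, c@B3, d@B0, d@B5, e@B7}
  B8:   IN={a@B7, b@B6, c@B3, d@B0, d@B5, e@B7}   OUT={a@B7, b@B6, c@B3, d@B0, d@B5, e@B7}

Merge at B3: IN[B3] = OUT[B2] = {a@B2, c@B1, d@B0, e@B2}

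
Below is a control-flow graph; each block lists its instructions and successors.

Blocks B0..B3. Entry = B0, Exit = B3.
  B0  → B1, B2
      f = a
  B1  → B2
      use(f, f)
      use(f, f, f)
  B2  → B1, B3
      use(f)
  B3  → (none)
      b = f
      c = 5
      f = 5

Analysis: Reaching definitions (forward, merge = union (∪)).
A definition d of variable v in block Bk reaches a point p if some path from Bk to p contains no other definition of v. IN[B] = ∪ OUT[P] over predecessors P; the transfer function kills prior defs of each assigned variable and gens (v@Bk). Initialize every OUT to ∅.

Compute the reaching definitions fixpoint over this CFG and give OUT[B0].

Answer: {f@B0}

Derivation:
Converged values:
  B0: | IN={} | OUT={f@B0}
  B1: | IN={f@B0} | OUT={f@B0}
  B2: | IN={f@B0} | OUT={f@B0}
  B3: | IN={f@B0} | OUT={b@B3, c@B3, f@B3}

B0 is the boundary node: IN[B0] = {}
Applying B0's transfer function to that IN value gives OUT[B0] (row B0 above).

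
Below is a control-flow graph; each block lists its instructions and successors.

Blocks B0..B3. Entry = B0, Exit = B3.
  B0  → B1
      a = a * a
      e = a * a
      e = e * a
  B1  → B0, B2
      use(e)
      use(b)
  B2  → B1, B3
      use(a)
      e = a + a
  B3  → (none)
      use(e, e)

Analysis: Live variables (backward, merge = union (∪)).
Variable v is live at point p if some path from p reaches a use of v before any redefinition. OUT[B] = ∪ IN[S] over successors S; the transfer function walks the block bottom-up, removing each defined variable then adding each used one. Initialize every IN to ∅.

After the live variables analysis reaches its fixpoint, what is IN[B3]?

Per-block solution:
  B0: | IN={a, b} | OUT={a, b, e}
  B1: | IN={a, b, e} | OUT={a, b}
  B2: | IN={a, b} | OUT={a, b, e}
  B3: | IN={e} | OUT={}

B3 is the boundary node: OUT[B3] = {}
Applying B3's transfer function to that OUT value gives IN[B3] (row B3 above).

Answer: {e}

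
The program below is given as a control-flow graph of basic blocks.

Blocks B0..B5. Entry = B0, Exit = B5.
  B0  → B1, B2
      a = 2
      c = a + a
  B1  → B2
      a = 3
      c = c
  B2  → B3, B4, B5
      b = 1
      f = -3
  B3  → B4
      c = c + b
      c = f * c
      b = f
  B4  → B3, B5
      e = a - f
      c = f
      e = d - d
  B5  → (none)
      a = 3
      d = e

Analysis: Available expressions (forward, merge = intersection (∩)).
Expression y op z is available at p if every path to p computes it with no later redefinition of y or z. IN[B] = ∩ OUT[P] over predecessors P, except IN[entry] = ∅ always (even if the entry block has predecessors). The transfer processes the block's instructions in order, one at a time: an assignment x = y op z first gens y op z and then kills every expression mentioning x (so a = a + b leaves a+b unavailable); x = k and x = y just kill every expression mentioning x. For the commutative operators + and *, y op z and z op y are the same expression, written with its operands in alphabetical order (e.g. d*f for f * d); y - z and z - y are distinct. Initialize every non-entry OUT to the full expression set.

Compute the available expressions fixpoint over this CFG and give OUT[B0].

Per-block solution:
  B0:   IN={}   OUT={a+a}
  B1:   IN={a+a}   OUT={}
  B2:   IN={}   OUT={}
  B3:   IN={}   OUT={}
  B4:   IN={}   OUT={a-f, d-d}
  B5:   IN={}   OUT={}

B0 is the boundary node: IN[B0] = {}
Applying B0's transfer function to that IN value gives OUT[B0] (row B0 above).

Answer: {a+a}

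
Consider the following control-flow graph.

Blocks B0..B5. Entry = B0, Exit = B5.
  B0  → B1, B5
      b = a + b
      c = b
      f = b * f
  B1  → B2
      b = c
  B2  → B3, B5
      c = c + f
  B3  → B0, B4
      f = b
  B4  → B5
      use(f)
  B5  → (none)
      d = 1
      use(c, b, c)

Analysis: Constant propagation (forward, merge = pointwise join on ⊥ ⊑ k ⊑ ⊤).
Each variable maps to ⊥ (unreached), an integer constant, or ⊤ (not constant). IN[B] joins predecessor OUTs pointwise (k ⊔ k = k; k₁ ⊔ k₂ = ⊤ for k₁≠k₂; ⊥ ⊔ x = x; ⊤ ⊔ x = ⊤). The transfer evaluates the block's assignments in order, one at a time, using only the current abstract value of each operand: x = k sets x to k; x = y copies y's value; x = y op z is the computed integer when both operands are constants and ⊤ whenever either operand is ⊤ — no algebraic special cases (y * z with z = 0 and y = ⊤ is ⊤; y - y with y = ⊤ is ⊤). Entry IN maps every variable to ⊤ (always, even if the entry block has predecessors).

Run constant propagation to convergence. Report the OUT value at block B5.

Fixpoint table:
  B0:  IN=(all ⊤)  OUT=(all ⊤)
  B1:  IN=(all ⊤)  OUT=(all ⊤)
  B2:  IN=(all ⊤)  OUT=(all ⊤)
  B3:  IN=(all ⊤)  OUT=(all ⊤)
  B4:  IN=(all ⊤)  OUT=(all ⊤)
  B5:  IN=(all ⊤)  OUT={d:1; rest ⊤}

Merge at B5: IN[B5] = OUT[B0] ⊔ OUT[B2] ⊔ OUT[B4] = {a: ⊤, b: ⊤, c: ⊤, d: ⊤, e: ⊤, f: ⊤}
Applying B5's transfer function to that IN value gives OUT[B5] (row B5 above).

Answer: {a: ⊤, b: ⊤, c: ⊤, d: 1, e: ⊤, f: ⊤}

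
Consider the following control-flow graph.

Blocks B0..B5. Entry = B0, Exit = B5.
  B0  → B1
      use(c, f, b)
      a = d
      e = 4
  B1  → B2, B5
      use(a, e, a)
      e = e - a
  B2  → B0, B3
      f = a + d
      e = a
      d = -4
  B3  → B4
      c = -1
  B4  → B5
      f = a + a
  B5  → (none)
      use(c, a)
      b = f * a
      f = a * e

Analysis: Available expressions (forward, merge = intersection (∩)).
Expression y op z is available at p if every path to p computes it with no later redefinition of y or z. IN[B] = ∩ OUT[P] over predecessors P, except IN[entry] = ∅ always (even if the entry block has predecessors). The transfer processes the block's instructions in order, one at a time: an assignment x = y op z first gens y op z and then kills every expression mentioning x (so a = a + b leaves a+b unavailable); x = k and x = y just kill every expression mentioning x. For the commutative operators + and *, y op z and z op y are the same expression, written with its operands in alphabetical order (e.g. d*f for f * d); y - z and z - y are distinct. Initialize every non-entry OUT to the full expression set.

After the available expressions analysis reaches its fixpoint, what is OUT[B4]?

Per-block solution:
  B0:  IN={}  OUT={}
  B1:  IN={}  OUT={}
  B2:  IN={}  OUT={}
  B3:  IN={}  OUT={}
  B4:  IN={}  OUT={a+a}
  B5:  IN={}  OUT={a*e}

Merge at B4: IN[B4] = OUT[B3] = {}
Applying B4's transfer function to that IN value gives OUT[B4] (row B4 above).

Answer: {a+a}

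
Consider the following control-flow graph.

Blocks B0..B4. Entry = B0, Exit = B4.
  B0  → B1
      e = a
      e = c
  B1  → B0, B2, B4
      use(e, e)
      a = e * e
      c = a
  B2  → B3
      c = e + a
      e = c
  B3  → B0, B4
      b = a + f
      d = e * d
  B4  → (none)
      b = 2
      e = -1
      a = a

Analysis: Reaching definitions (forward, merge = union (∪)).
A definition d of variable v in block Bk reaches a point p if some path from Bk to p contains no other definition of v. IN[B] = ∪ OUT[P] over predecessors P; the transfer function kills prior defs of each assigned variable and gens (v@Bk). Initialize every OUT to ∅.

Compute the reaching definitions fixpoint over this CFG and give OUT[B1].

Converged values:
  B0:   IN={a@B1, b@B3, c@B1, c@B2, d@B3, e@B0, e@B2}   OUT={a@B1, b@B3, c@B1, c@B2, d@B3, e@B0}
  B1:   IN={a@B1, b@B3, c@B1, c@B2, d@B3, e@B0}   OUT={a@B1, b@B3, c@B1, d@B3, e@B0}
  B2:   IN={a@B1, b@B3, c@B1, d@B3, e@B0}   OUT={a@B1, b@B3, c@B2, d@B3, e@B2}
  B3:   IN={a@B1, b@B3, c@B2, d@B3, e@B2}   OUT={a@B1, b@B3, c@B2, d@B3, e@B2}
  B4:   IN={a@B1, b@B3, c@B1, c@B2, d@B3, e@B0, e@B2}   OUT={a@B4, b@B4, c@B1, c@B2, d@B3, e@B4}

Merge at B1: IN[B1] = OUT[B0] = {a@B1, b@B3, c@B1, c@B2, d@B3, e@B0}
Applying B1's transfer function to that IN value gives OUT[B1] (row B1 above).

Answer: {a@B1, b@B3, c@B1, d@B3, e@B0}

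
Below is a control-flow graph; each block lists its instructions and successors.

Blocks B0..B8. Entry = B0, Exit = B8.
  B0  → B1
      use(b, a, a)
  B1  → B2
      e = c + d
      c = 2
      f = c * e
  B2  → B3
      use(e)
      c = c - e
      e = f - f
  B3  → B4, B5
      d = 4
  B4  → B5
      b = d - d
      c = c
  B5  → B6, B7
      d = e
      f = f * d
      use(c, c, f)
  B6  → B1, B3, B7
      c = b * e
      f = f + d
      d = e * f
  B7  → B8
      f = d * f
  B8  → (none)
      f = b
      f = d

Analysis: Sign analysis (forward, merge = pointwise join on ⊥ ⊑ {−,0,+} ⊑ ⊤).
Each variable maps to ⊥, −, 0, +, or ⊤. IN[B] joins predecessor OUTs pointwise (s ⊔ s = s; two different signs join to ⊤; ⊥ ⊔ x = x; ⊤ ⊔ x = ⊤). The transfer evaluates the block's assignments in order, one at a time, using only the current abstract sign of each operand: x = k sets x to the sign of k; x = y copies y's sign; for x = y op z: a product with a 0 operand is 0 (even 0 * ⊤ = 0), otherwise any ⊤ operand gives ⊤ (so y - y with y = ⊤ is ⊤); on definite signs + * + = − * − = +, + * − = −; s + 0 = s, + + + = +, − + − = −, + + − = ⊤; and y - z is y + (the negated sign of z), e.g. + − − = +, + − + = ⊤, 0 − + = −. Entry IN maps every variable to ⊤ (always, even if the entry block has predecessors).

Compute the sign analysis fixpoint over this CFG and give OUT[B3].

Answer: {a: ⊤, b: ⊤, c: ⊤, d: +, e: ⊤, f: ⊤}

Working:
Converged values:
  B0:  IN=(all ⊤)  OUT=(all ⊤)
  B1:  IN=(all ⊤)  OUT={c:+; rest ⊤}
  B2:  IN={c:+; rest ⊤}  OUT=(all ⊤)
  B3:  IN=(all ⊤)  OUT={d:+; rest ⊤}
  B4:  IN={d:+; rest ⊤}  OUT={d:+; rest ⊤}
  B5:  IN={d:+; rest ⊤}  OUT=(all ⊤)
  B6:  IN=(all ⊤)  OUT=(all ⊤)
  B7:  IN=(all ⊤)  OUT=(all ⊤)
  B8:  IN=(all ⊤)  OUT=(all ⊤)

Merge at B3: IN[B3] = OUT[B2] ⊔ OUT[B6] = {a: ⊤, b: ⊤, c: ⊤, d: ⊤, e: ⊤, f: ⊤}
Applying B3's transfer function to that IN value gives OUT[B3] (row B3 above).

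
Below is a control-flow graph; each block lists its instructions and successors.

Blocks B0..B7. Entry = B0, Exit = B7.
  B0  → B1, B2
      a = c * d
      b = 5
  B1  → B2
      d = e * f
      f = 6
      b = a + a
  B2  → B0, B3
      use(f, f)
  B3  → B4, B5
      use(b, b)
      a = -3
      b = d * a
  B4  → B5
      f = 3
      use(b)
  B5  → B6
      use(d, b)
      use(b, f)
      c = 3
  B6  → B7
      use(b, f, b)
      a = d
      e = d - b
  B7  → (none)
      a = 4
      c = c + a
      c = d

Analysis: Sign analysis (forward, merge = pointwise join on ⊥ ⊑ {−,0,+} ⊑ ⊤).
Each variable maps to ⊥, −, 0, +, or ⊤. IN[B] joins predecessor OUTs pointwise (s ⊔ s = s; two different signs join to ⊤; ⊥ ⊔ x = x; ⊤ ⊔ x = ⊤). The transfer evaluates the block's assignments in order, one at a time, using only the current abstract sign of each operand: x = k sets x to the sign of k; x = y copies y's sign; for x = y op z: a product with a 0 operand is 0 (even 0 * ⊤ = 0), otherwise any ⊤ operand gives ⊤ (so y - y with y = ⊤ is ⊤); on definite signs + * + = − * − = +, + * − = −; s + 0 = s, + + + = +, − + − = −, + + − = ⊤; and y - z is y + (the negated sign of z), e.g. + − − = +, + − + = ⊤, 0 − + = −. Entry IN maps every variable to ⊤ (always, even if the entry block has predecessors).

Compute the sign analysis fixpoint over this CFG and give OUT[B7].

Answer: {a: +, b: ⊤, c: ⊤, d: ⊤, e: ⊤, f: ⊤}

Derivation:
Fixpoint table:
  B0: | IN=(all ⊤) | OUT={b:+; rest ⊤}
  B1: | IN={b:+; rest ⊤} | OUT={f:+; rest ⊤}
  B2: | IN=(all ⊤) | OUT=(all ⊤)
  B3: | IN=(all ⊤) | OUT={a:-; rest ⊤}
  B4: | IN={a:-; rest ⊤} | OUT={a:-, f:+; rest ⊤}
  B5: | IN={a:-; rest ⊤} | OUT={a:-, c:+; rest ⊤}
  B6: | IN={a:-, c:+; rest ⊤} | OUT={c:+; rest ⊤}
  B7: | IN={c:+; rest ⊤} | OUT={a:+; rest ⊤}

Merge at B7: IN[B7] = OUT[B6] = {a: ⊤, b: ⊤, c: +, d: ⊤, e: ⊤, f: ⊤}
Applying B7's transfer function to that IN value gives OUT[B7] (row B7 above).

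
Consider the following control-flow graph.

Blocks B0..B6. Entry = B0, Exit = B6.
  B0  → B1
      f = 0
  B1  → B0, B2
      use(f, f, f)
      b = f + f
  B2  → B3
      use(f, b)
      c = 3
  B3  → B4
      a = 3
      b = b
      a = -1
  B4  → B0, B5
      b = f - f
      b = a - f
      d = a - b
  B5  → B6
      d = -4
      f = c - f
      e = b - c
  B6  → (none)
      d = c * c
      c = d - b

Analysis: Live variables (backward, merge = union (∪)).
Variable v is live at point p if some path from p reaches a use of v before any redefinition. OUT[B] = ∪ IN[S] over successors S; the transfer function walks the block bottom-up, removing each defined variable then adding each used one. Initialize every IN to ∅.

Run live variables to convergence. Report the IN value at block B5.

Fixpoint table:
  B0:  IN={}  OUT={f}
  B1:  IN={f}  OUT={b, f}
  B2:  IN={b, f}  OUT={b, c, f}
  B3:  IN={b, c, f}  OUT={a, c, f}
  B4:  IN={a, c, f}  OUT={b, c, f}
  B5:  IN={b, c, f}  OUT={b, c}
  B6:  IN={b, c}  OUT={}

Merge at B5: OUT[B5] = IN[B6] = {b, c}
Applying B5's transfer function to that OUT value gives IN[B5] (row B5 above).

Answer: {b, c, f}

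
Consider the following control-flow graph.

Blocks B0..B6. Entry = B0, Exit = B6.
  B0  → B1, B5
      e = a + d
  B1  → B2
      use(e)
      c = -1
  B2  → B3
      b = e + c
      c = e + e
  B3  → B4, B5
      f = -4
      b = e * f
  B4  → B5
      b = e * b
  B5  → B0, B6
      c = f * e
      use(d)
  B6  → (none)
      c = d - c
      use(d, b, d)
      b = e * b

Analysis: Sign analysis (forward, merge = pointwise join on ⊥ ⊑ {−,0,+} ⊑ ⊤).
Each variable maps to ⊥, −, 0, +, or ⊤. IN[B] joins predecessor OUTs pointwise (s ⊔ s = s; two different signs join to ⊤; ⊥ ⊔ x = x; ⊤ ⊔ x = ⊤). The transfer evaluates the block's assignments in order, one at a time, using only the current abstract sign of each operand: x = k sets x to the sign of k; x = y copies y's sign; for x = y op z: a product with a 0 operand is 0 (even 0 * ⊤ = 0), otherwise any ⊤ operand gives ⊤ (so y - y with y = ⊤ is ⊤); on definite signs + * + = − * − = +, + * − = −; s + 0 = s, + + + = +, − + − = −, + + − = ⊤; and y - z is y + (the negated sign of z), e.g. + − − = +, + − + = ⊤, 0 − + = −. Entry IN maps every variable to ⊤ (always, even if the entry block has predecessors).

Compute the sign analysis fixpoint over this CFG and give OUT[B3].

Fixpoint table:
  B0: | IN=(all ⊤) | OUT=(all ⊤)
  B1: | IN=(all ⊤) | OUT={c:-; rest ⊤}
  B2: | IN={c:-; rest ⊤} | OUT=(all ⊤)
  B3: | IN=(all ⊤) | OUT={f:-; rest ⊤}
  B4: | IN={f:-; rest ⊤} | OUT={f:-; rest ⊤}
  B5: | IN=(all ⊤) | OUT=(all ⊤)
  B6: | IN=(all ⊤) | OUT=(all ⊤)

Merge at B3: IN[B3] = OUT[B2] = {a: ⊤, b: ⊤, c: ⊤, d: ⊤, e: ⊤, f: ⊤}
Applying B3's transfer function to that IN value gives OUT[B3] (row B3 above).

Answer: {a: ⊤, b: ⊤, c: ⊤, d: ⊤, e: ⊤, f: -}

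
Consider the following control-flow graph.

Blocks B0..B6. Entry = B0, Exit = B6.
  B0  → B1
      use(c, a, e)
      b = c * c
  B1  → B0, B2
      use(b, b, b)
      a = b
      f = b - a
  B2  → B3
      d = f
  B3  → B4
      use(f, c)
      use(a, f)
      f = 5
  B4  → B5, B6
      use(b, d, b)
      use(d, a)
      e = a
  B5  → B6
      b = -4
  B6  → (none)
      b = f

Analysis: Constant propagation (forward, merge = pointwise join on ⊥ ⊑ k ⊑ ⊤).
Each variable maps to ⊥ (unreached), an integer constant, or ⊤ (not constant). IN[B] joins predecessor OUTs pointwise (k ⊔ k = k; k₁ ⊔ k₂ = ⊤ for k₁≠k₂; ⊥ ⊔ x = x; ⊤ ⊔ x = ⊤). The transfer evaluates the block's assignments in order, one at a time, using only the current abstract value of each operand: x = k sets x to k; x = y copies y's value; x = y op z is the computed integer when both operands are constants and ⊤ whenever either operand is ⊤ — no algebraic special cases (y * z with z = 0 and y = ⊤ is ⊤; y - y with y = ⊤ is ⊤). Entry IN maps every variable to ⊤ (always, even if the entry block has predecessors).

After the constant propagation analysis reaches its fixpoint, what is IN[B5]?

Fixpoint table:
  B0:  IN=(all ⊤)  OUT=(all ⊤)
  B1:  IN=(all ⊤)  OUT=(all ⊤)
  B2:  IN=(all ⊤)  OUT=(all ⊤)
  B3:  IN=(all ⊤)  OUT={f:5; rest ⊤}
  B4:  IN={f:5; rest ⊤}  OUT={f:5; rest ⊤}
  B5:  IN={f:5; rest ⊤}  OUT={b:-4, f:5; rest ⊤}
  B6:  IN={f:5; rest ⊤}  OUT={b:5, f:5; rest ⊤}

Merge at B5: IN[B5] = OUT[B4] = {a: ⊤, b: ⊤, c: ⊤, d: ⊤, e: ⊤, f: 5}

Answer: {a: ⊤, b: ⊤, c: ⊤, d: ⊤, e: ⊤, f: 5}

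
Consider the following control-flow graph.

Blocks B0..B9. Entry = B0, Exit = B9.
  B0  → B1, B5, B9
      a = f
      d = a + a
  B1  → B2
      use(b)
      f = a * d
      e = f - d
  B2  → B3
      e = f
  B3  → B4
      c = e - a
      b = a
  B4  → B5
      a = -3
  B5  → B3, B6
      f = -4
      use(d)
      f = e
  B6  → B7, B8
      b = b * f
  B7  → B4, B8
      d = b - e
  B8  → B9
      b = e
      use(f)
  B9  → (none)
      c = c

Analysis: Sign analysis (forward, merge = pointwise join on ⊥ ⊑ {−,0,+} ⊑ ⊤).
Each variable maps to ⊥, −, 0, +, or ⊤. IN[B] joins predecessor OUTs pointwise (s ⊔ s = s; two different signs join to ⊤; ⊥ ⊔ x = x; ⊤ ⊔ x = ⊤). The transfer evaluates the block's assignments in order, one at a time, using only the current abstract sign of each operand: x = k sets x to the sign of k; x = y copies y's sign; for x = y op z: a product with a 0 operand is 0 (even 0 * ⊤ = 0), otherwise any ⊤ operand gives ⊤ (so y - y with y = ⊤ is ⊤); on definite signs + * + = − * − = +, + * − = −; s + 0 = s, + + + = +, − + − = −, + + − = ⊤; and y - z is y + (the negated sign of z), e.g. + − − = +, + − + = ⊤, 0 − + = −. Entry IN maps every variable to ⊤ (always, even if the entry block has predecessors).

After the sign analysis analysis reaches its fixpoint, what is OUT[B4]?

Answer: {a: -, b: ⊤, c: ⊤, d: ⊤, e: ⊤, f: ⊤}

Working:
Fixpoint table:
  B0: | IN=(all ⊤) | OUT=(all ⊤)
  B1: | IN=(all ⊤) | OUT=(all ⊤)
  B2: | IN=(all ⊤) | OUT=(all ⊤)
  B3: | IN=(all ⊤) | OUT=(all ⊤)
  B4: | IN=(all ⊤) | OUT={a:-; rest ⊤}
  B5: | IN=(all ⊤) | OUT=(all ⊤)
  B6: | IN=(all ⊤) | OUT=(all ⊤)
  B7: | IN=(all ⊤) | OUT=(all ⊤)
  B8: | IN=(all ⊤) | OUT=(all ⊤)
  B9: | IN=(all ⊤) | OUT=(all ⊤)

Merge at B4: IN[B4] = OUT[B3] ⊔ OUT[B7] = {a: ⊤, b: ⊤, c: ⊤, d: ⊤, e: ⊤, f: ⊤}
Applying B4's transfer function to that IN value gives OUT[B4] (row B4 above).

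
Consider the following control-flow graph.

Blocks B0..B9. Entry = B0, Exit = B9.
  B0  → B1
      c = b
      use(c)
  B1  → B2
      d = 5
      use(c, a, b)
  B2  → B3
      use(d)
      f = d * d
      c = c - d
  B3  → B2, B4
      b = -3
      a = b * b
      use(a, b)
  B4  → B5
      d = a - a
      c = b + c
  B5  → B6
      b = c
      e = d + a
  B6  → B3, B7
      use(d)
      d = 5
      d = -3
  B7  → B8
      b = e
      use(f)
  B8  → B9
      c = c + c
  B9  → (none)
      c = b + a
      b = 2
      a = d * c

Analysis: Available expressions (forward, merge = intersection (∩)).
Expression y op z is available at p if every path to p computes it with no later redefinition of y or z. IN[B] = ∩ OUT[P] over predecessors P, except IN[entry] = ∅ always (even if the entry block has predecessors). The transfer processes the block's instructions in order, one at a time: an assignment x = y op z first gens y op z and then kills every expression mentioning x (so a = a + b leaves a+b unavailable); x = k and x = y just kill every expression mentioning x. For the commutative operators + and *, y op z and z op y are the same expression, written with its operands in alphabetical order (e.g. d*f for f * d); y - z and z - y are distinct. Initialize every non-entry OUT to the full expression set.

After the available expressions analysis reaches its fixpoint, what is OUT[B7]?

Answer: {a-a}

Working:
Per-block solution:
  B0: | IN={} | OUT={}
  B1: | IN={} | OUT={}
  B2: | IN={} | OUT={d*d}
  B3: | IN={} | OUT={b*b}
  B4: | IN={b*b} | OUT={a-a, b*b}
  B5: | IN={a-a, b*b} | OUT={a+d, a-a}
  B6: | IN={a+d, a-a} | OUT={a-a}
  B7: | IN={a-a} | OUT={a-a}
  B8: | IN={a-a} | OUT={a-a}
  B9: | IN={a-a} | OUT={c*d}

Merge at B7: IN[B7] = OUT[B6] = {a-a}
Applying B7's transfer function to that IN value gives OUT[B7] (row B7 above).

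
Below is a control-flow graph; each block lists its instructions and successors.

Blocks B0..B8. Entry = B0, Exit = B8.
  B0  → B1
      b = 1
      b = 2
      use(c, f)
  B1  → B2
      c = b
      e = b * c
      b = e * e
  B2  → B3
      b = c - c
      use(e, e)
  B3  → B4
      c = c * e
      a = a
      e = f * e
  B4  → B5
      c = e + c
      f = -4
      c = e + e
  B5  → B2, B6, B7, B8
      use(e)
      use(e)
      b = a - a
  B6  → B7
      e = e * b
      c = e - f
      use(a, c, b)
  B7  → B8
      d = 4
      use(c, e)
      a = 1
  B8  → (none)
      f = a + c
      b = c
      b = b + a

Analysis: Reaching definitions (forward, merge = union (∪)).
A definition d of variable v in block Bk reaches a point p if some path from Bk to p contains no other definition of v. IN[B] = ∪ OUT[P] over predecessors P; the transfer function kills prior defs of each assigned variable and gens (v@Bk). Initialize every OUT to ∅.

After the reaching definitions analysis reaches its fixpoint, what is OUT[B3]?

Per-block solution:
  B0:  IN={}  OUT={b@B0}
  B1:  IN={b@B0}  OUT={b@B1, c@B1, e@B1}
  B2:  IN={a@B3, b@B1, b@B5, c@B1, c@B4, e@B1, e@B3, f@B4}  OUT={a@B3, b@B2, c@B1, c@B4, e@B1, e@B3, f@B4}
  B3:  IN={a@B3, b@B2, c@B1, c@B4, e@B1, e@B3, f@B4}  OUT={a@B3, b@B2, c@B3, e@B3, f@B4}
  B4:  IN={a@B3, b@B2, c@B3, e@B3, f@B4}  OUT={a@B3, b@B2, c@B4, e@B3, f@B4}
  B5:  IN={a@B3, b@B2, c@B4, e@B3, f@B4}  OUT={a@B3, b@B5, c@B4, e@B3, f@B4}
  B6:  IN={a@B3, b@B5, c@B4, e@B3, f@B4}  OUT={a@B3, b@B5, c@B6, e@B6, f@B4}
  B7:  IN={a@B3, b@B5, c@B4, c@B6, e@B3, e@B6, f@B4}  OUT={a@B7, b@B5, c@B4, c@B6, d@B7, e@B3, e@B6, f@B4}
  B8:  IN={a@B3, a@B7, b@B5, c@B4, c@B6, d@B7, e@B3, e@B6, f@B4}  OUT={a@B3, a@B7, b@B8, c@B4, c@B6, d@B7, e@B3, e@B6, f@B8}

Merge at B3: IN[B3] = OUT[B2] = {a@B3, b@B2, c@B1, c@B4, e@B1, e@B3, f@B4}
Applying B3's transfer function to that IN value gives OUT[B3] (row B3 above).

Answer: {a@B3, b@B2, c@B3, e@B3, f@B4}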